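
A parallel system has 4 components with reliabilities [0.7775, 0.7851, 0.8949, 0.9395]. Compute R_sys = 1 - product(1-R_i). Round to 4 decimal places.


Components: [0.7775, 0.7851, 0.8949, 0.9395]
(1 - 0.7775) = 0.2225, running product = 0.2225
(1 - 0.7851) = 0.2149, running product = 0.0478
(1 - 0.8949) = 0.1051, running product = 0.005
(1 - 0.9395) = 0.0605, running product = 0.0003
Product of (1-R_i) = 0.0003
R_sys = 1 - 0.0003 = 0.9997

0.9997


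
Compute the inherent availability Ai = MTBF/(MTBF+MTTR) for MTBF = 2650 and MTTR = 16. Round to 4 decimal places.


MTBF = 2650
MTTR = 16
MTBF + MTTR = 2666
Ai = 2650 / 2666
Ai = 0.994

0.994


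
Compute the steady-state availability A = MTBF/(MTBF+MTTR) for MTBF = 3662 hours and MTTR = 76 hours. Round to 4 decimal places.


MTBF = 3662
MTTR = 76
MTBF + MTTR = 3738
A = 3662 / 3738
A = 0.9797

0.9797


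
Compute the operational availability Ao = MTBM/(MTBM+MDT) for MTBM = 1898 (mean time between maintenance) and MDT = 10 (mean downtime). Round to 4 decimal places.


MTBM = 1898
MDT = 10
MTBM + MDT = 1908
Ao = 1898 / 1908
Ao = 0.9948

0.9948


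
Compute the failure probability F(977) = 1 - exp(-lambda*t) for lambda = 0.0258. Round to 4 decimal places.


lambda = 0.0258, t = 977
lambda * t = 25.2066
exp(-25.2066) = 0.0
F(t) = 1 - 0.0
F(t) = 1.0

1.0


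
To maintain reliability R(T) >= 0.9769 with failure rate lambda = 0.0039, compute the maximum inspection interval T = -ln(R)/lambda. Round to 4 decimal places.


R_target = 0.9769
lambda = 0.0039
-ln(0.9769) = 0.0234
T = 0.0234 / 0.0039
T = 5.9926

5.9926


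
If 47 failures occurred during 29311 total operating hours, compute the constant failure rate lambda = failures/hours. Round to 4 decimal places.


failures = 47
total_hours = 29311
lambda = 47 / 29311
lambda = 0.0016

0.0016


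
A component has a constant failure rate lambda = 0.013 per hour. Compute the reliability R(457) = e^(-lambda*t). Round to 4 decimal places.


lambda = 0.013
t = 457
lambda * t = 5.941
R(t) = e^(-5.941)
R(t) = 0.0026

0.0026


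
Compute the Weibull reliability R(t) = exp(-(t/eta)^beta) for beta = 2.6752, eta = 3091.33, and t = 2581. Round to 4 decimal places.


beta = 2.6752, eta = 3091.33, t = 2581
t/eta = 2581 / 3091.33 = 0.8349
(t/eta)^beta = 0.8349^2.6752 = 0.6171
R(t) = exp(-0.6171)
R(t) = 0.5395

0.5395


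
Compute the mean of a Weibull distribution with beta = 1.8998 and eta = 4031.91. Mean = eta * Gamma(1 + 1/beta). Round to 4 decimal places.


beta = 1.8998, eta = 4031.91
1/beta = 0.5264
1 + 1/beta = 1.5264
Gamma(1.5264) = 0.8874
Mean = 4031.91 * 0.8874
Mean = 3577.7811

3577.7811


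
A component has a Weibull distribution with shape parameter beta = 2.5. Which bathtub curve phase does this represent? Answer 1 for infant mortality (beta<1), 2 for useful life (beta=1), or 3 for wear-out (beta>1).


beta = 2.5
Compare beta to 1:
beta < 1 => infant mortality (phase 1)
beta = 1 => useful life (phase 2)
beta > 1 => wear-out (phase 3)
Since beta = 2.5, this is wear-out (increasing failure rate)
Phase = 3

3


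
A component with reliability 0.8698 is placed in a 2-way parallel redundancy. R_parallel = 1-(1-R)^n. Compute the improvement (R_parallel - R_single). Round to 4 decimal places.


R_single = 0.8698, n = 2
1 - R_single = 0.1302
(1 - R_single)^n = 0.1302^2 = 0.017
R_parallel = 1 - 0.017 = 0.983
Improvement = 0.983 - 0.8698
Improvement = 0.1132

0.1132


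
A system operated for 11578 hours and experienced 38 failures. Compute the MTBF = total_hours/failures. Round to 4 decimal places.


total_hours = 11578
failures = 38
MTBF = 11578 / 38
MTBF = 304.6842

304.6842


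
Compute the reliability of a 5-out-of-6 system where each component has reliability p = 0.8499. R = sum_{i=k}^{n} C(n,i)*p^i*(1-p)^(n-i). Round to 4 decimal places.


k = 5, n = 6, p = 0.8499
i=5: C(6,5)=6 * 0.8499^5 * 0.1501^1 = 0.3994
i=6: C(6,6)=1 * 0.8499^6 * 0.1501^0 = 0.3769
R = sum of terms = 0.7762

0.7762


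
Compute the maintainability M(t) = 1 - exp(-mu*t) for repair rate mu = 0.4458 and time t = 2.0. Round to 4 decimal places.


mu = 0.4458, t = 2.0
mu * t = 0.4458 * 2.0 = 0.8916
exp(-0.8916) = 0.41
M(t) = 1 - 0.41
M(t) = 0.59

0.59


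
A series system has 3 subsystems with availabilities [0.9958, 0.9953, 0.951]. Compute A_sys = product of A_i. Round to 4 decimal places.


Subsystems: [0.9958, 0.9953, 0.951]
After subsystem 1 (A=0.9958): product = 0.9958
After subsystem 2 (A=0.9953): product = 0.9911
After subsystem 3 (A=0.951): product = 0.9426
A_sys = 0.9426

0.9426


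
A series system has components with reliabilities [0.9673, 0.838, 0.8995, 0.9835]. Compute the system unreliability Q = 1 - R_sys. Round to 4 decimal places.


Components: [0.9673, 0.838, 0.8995, 0.9835]
After component 1: product = 0.9673
After component 2: product = 0.8106
After component 3: product = 0.7291
After component 4: product = 0.7171
R_sys = 0.7171
Q = 1 - 0.7171 = 0.2829

0.2829


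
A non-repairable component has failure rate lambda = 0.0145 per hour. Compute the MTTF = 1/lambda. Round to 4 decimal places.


lambda = 0.0145
MTTF = 1 / 0.0145
MTTF = 68.9655

68.9655


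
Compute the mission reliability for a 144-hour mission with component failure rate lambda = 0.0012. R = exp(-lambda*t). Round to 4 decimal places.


lambda = 0.0012
mission_time = 144
lambda * t = 0.0012 * 144 = 0.1728
R = exp(-0.1728)
R = 0.8413

0.8413


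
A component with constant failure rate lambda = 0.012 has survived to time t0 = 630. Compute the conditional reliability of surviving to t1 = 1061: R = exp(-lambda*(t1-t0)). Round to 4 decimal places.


lambda = 0.012
t0 = 630, t1 = 1061
t1 - t0 = 431
lambda * (t1-t0) = 0.012 * 431 = 5.172
R = exp(-5.172)
R = 0.0057

0.0057


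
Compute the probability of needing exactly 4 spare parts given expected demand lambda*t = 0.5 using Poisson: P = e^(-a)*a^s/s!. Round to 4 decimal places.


a = 0.5, s = 4
e^(-a) = e^(-0.5) = 0.6065
a^s = 0.5^4 = 0.0625
s! = 24
P = 0.6065 * 0.0625 / 24
P = 0.0016

0.0016


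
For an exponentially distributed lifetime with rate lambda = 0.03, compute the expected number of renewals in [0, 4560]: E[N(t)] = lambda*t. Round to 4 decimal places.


lambda = 0.03
t = 4560
E[N(t)] = lambda * t
E[N(t)] = 0.03 * 4560
E[N(t)] = 136.8

136.8


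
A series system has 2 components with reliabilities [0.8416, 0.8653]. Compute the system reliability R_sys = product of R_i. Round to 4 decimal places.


Components: [0.8416, 0.8653]
After component 1 (R=0.8416): product = 0.8416
After component 2 (R=0.8653): product = 0.7282
R_sys = 0.7282

0.7282


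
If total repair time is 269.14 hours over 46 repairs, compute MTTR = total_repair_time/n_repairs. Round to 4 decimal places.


total_repair_time = 269.14
n_repairs = 46
MTTR = 269.14 / 46
MTTR = 5.8509

5.8509


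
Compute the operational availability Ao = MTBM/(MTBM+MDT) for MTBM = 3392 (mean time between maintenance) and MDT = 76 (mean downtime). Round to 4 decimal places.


MTBM = 3392
MDT = 76
MTBM + MDT = 3468
Ao = 3392 / 3468
Ao = 0.9781

0.9781


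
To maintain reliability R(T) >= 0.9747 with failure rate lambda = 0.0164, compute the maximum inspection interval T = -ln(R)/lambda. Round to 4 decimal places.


R_target = 0.9747
lambda = 0.0164
-ln(0.9747) = 0.0256
T = 0.0256 / 0.0164
T = 1.5625

1.5625


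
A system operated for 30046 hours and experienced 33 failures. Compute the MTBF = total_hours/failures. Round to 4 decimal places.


total_hours = 30046
failures = 33
MTBF = 30046 / 33
MTBF = 910.4848

910.4848


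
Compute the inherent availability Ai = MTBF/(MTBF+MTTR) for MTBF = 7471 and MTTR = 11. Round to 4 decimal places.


MTBF = 7471
MTTR = 11
MTBF + MTTR = 7482
Ai = 7471 / 7482
Ai = 0.9985

0.9985


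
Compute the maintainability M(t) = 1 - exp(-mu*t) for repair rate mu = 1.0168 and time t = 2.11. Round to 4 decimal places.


mu = 1.0168, t = 2.11
mu * t = 1.0168 * 2.11 = 2.1454
exp(-2.1454) = 0.117
M(t) = 1 - 0.117
M(t) = 0.883

0.883


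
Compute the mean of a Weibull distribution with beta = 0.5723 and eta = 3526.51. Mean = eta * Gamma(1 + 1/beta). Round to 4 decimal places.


beta = 0.5723, eta = 3526.51
1/beta = 1.7473
1 + 1/beta = 2.7473
Gamma(2.7473) = 1.6049
Mean = 3526.51 * 1.6049
Mean = 5659.5411

5659.5411


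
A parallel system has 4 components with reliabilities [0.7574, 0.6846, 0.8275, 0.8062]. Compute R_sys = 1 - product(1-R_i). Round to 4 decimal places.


Components: [0.7574, 0.6846, 0.8275, 0.8062]
(1 - 0.7574) = 0.2426, running product = 0.2426
(1 - 0.6846) = 0.3154, running product = 0.0765
(1 - 0.8275) = 0.1725, running product = 0.0132
(1 - 0.8062) = 0.1938, running product = 0.0026
Product of (1-R_i) = 0.0026
R_sys = 1 - 0.0026 = 0.9974

0.9974


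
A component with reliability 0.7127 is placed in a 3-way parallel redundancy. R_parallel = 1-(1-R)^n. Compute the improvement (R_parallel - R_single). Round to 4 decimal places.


R_single = 0.7127, n = 3
1 - R_single = 0.2873
(1 - R_single)^n = 0.2873^3 = 0.0237
R_parallel = 1 - 0.0237 = 0.9763
Improvement = 0.9763 - 0.7127
Improvement = 0.2636

0.2636


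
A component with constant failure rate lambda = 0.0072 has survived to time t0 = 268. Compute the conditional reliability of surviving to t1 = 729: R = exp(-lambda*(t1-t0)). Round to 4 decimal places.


lambda = 0.0072
t0 = 268, t1 = 729
t1 - t0 = 461
lambda * (t1-t0) = 0.0072 * 461 = 3.3192
R = exp(-3.3192)
R = 0.0362

0.0362


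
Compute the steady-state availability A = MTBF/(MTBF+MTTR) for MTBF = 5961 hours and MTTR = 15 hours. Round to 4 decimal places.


MTBF = 5961
MTTR = 15
MTBF + MTTR = 5976
A = 5961 / 5976
A = 0.9975

0.9975


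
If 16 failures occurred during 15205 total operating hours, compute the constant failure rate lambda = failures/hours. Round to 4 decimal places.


failures = 16
total_hours = 15205
lambda = 16 / 15205
lambda = 0.0011

0.0011


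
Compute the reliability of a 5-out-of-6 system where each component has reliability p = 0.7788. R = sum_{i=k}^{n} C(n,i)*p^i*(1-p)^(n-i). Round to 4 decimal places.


k = 5, n = 6, p = 0.7788
i=5: C(6,5)=6 * 0.7788^5 * 0.2212^1 = 0.3802
i=6: C(6,6)=1 * 0.7788^6 * 0.2212^0 = 0.2231
R = sum of terms = 0.6034

0.6034


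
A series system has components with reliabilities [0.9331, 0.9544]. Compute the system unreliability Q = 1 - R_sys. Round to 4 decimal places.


Components: [0.9331, 0.9544]
After component 1: product = 0.9331
After component 2: product = 0.8906
R_sys = 0.8906
Q = 1 - 0.8906 = 0.1094

0.1094


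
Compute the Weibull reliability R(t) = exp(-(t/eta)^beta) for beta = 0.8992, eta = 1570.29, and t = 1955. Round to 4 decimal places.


beta = 0.8992, eta = 1570.29, t = 1955
t/eta = 1955 / 1570.29 = 1.245
(t/eta)^beta = 1.245^0.8992 = 1.2178
R(t) = exp(-1.2178)
R(t) = 0.2959

0.2959


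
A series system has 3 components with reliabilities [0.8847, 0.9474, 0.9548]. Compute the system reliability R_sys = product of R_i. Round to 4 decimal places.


Components: [0.8847, 0.9474, 0.9548]
After component 1 (R=0.8847): product = 0.8847
After component 2 (R=0.9474): product = 0.8382
After component 3 (R=0.9548): product = 0.8003
R_sys = 0.8003

0.8003


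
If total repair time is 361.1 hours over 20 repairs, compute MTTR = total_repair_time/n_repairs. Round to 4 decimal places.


total_repair_time = 361.1
n_repairs = 20
MTTR = 361.1 / 20
MTTR = 18.055

18.055


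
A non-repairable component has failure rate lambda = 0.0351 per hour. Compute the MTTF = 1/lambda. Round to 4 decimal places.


lambda = 0.0351
MTTF = 1 / 0.0351
MTTF = 28.49

28.49


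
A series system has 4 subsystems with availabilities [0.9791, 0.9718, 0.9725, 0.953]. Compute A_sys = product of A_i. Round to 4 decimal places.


Subsystems: [0.9791, 0.9718, 0.9725, 0.953]
After subsystem 1 (A=0.9791): product = 0.9791
After subsystem 2 (A=0.9718): product = 0.9515
After subsystem 3 (A=0.9725): product = 0.9253
After subsystem 4 (A=0.953): product = 0.8818
A_sys = 0.8818

0.8818


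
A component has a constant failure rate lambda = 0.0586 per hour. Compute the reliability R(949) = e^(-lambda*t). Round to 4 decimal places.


lambda = 0.0586
t = 949
lambda * t = 55.6114
R(t) = e^(-55.6114)
R(t) = 0.0

0.0


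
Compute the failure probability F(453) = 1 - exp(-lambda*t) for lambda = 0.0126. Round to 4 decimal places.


lambda = 0.0126, t = 453
lambda * t = 5.7078
exp(-5.7078) = 0.0033
F(t) = 1 - 0.0033
F(t) = 0.9967

0.9967


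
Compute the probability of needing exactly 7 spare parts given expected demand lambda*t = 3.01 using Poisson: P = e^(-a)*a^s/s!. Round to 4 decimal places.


a = 3.01, s = 7
e^(-a) = e^(-3.01) = 0.0493
a^s = 3.01^7 = 2238.5431
s! = 5040
P = 0.0493 * 2238.5431 / 5040
P = 0.0219

0.0219


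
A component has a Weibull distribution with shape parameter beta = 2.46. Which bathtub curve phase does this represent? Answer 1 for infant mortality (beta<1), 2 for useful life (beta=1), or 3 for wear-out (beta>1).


beta = 2.46
Compare beta to 1:
beta < 1 => infant mortality (phase 1)
beta = 1 => useful life (phase 2)
beta > 1 => wear-out (phase 3)
Since beta = 2.46, this is wear-out (increasing failure rate)
Phase = 3

3


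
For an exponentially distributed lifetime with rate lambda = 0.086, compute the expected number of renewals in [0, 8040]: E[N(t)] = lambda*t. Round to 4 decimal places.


lambda = 0.086
t = 8040
E[N(t)] = lambda * t
E[N(t)] = 0.086 * 8040
E[N(t)] = 691.44

691.44


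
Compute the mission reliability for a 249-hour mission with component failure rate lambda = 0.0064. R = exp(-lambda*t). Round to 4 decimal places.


lambda = 0.0064
mission_time = 249
lambda * t = 0.0064 * 249 = 1.5936
R = exp(-1.5936)
R = 0.2032

0.2032


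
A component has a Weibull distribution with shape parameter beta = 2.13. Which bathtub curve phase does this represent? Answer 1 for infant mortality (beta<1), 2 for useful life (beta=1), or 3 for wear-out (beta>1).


beta = 2.13
Compare beta to 1:
beta < 1 => infant mortality (phase 1)
beta = 1 => useful life (phase 2)
beta > 1 => wear-out (phase 3)
Since beta = 2.13, this is wear-out (increasing failure rate)
Phase = 3

3


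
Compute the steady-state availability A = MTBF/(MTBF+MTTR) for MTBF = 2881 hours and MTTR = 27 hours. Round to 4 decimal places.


MTBF = 2881
MTTR = 27
MTBF + MTTR = 2908
A = 2881 / 2908
A = 0.9907

0.9907


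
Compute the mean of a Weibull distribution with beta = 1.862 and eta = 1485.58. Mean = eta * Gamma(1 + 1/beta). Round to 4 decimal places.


beta = 1.862, eta = 1485.58
1/beta = 0.5371
1 + 1/beta = 1.5371
Gamma(1.5371) = 0.888
Mean = 1485.58 * 0.888
Mean = 1319.1798

1319.1798


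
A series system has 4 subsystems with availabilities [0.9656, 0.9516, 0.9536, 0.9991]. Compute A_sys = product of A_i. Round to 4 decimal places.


Subsystems: [0.9656, 0.9516, 0.9536, 0.9991]
After subsystem 1 (A=0.9656): product = 0.9656
After subsystem 2 (A=0.9516): product = 0.9189
After subsystem 3 (A=0.9536): product = 0.8762
After subsystem 4 (A=0.9991): product = 0.8754
A_sys = 0.8754

0.8754


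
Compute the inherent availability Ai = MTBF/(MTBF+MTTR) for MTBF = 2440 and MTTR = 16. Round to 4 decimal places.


MTBF = 2440
MTTR = 16
MTBF + MTTR = 2456
Ai = 2440 / 2456
Ai = 0.9935

0.9935


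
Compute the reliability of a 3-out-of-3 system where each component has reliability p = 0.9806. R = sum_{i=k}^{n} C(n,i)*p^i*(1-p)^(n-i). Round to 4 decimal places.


k = 3, n = 3, p = 0.9806
i=3: C(3,3)=1 * 0.9806^3 * 0.0194^0 = 0.9429
R = sum of terms = 0.9429

0.9429


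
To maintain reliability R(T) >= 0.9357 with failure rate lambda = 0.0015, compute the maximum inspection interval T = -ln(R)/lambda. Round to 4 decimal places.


R_target = 0.9357
lambda = 0.0015
-ln(0.9357) = 0.0665
T = 0.0665 / 0.0015
T = 44.3069

44.3069


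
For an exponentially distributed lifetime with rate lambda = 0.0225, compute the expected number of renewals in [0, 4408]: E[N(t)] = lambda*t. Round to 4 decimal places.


lambda = 0.0225
t = 4408
E[N(t)] = lambda * t
E[N(t)] = 0.0225 * 4408
E[N(t)] = 99.18

99.18


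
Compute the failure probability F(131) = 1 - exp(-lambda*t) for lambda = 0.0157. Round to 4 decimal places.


lambda = 0.0157, t = 131
lambda * t = 2.0567
exp(-2.0567) = 0.1279
F(t) = 1 - 0.1279
F(t) = 0.8721

0.8721


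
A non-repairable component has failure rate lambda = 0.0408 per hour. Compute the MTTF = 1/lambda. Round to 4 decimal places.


lambda = 0.0408
MTTF = 1 / 0.0408
MTTF = 24.5098

24.5098


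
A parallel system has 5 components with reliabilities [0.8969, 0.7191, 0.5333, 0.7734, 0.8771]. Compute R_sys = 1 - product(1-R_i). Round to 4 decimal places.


Components: [0.8969, 0.7191, 0.5333, 0.7734, 0.8771]
(1 - 0.8969) = 0.1031, running product = 0.1031
(1 - 0.7191) = 0.2809, running product = 0.029
(1 - 0.5333) = 0.4667, running product = 0.0135
(1 - 0.7734) = 0.2266, running product = 0.0031
(1 - 0.8771) = 0.1229, running product = 0.0004
Product of (1-R_i) = 0.0004
R_sys = 1 - 0.0004 = 0.9996

0.9996


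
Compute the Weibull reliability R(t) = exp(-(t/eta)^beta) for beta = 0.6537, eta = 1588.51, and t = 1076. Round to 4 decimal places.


beta = 0.6537, eta = 1588.51, t = 1076
t/eta = 1076 / 1588.51 = 0.6774
(t/eta)^beta = 0.6774^0.6537 = 0.7752
R(t) = exp(-0.7752)
R(t) = 0.4606

0.4606


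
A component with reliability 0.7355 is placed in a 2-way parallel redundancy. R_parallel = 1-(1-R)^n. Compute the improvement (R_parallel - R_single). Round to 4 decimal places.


R_single = 0.7355, n = 2
1 - R_single = 0.2645
(1 - R_single)^n = 0.2645^2 = 0.07
R_parallel = 1 - 0.07 = 0.93
Improvement = 0.93 - 0.7355
Improvement = 0.1945

0.1945


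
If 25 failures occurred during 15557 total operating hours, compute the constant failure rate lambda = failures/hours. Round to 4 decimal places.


failures = 25
total_hours = 15557
lambda = 25 / 15557
lambda = 0.0016

0.0016


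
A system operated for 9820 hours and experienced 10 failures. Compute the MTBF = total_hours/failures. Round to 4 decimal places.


total_hours = 9820
failures = 10
MTBF = 9820 / 10
MTBF = 982.0

982.0


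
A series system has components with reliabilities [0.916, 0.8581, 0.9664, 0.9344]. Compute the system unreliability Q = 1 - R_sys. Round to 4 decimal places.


Components: [0.916, 0.8581, 0.9664, 0.9344]
After component 1: product = 0.916
After component 2: product = 0.786
After component 3: product = 0.7596
After component 4: product = 0.7098
R_sys = 0.7098
Q = 1 - 0.7098 = 0.2902

0.2902


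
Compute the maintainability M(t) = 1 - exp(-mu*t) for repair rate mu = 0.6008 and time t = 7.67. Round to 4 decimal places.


mu = 0.6008, t = 7.67
mu * t = 0.6008 * 7.67 = 4.6081
exp(-4.6081) = 0.01
M(t) = 1 - 0.01
M(t) = 0.99

0.99


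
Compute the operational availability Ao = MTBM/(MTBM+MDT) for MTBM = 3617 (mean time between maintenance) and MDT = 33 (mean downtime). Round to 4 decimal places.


MTBM = 3617
MDT = 33
MTBM + MDT = 3650
Ao = 3617 / 3650
Ao = 0.991

0.991


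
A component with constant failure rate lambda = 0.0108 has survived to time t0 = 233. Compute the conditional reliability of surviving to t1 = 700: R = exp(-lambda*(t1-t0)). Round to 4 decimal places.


lambda = 0.0108
t0 = 233, t1 = 700
t1 - t0 = 467
lambda * (t1-t0) = 0.0108 * 467 = 5.0436
R = exp(-5.0436)
R = 0.0065

0.0065


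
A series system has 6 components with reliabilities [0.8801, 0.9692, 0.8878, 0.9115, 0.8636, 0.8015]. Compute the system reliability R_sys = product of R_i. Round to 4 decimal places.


Components: [0.8801, 0.9692, 0.8878, 0.9115, 0.8636, 0.8015]
After component 1 (R=0.8801): product = 0.8801
After component 2 (R=0.9692): product = 0.853
After component 3 (R=0.8878): product = 0.7573
After component 4 (R=0.9115): product = 0.6903
After component 5 (R=0.8636): product = 0.5961
After component 6 (R=0.8015): product = 0.4778
R_sys = 0.4778

0.4778


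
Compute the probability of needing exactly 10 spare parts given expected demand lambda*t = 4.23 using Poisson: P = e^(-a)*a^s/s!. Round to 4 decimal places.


a = 4.23, s = 10
e^(-a) = e^(-4.23) = 0.0146
a^s = 4.23^10 = 1834018.3379
s! = 3628800
P = 0.0146 * 1834018.3379 / 3628800
P = 0.0074

0.0074


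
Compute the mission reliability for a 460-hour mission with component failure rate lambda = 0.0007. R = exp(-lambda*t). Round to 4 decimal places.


lambda = 0.0007
mission_time = 460
lambda * t = 0.0007 * 460 = 0.322
R = exp(-0.322)
R = 0.7247

0.7247


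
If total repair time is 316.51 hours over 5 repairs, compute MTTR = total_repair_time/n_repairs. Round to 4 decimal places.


total_repair_time = 316.51
n_repairs = 5
MTTR = 316.51 / 5
MTTR = 63.302

63.302


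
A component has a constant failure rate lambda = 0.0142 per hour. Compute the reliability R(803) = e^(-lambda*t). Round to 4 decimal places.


lambda = 0.0142
t = 803
lambda * t = 11.4026
R(t) = e^(-11.4026)
R(t) = 0.0

0.0


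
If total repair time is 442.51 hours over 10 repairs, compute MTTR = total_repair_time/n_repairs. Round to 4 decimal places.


total_repair_time = 442.51
n_repairs = 10
MTTR = 442.51 / 10
MTTR = 44.251

44.251


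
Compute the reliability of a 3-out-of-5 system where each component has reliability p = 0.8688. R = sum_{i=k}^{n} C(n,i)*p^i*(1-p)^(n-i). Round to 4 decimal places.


k = 3, n = 5, p = 0.8688
i=3: C(5,3)=10 * 0.8688^3 * 0.1312^2 = 0.1129
i=4: C(5,4)=5 * 0.8688^4 * 0.1312^1 = 0.3738
i=5: C(5,5)=1 * 0.8688^5 * 0.1312^0 = 0.495
R = sum of terms = 0.9816

0.9816


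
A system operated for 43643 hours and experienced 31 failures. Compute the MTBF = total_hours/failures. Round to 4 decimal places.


total_hours = 43643
failures = 31
MTBF = 43643 / 31
MTBF = 1407.8387

1407.8387


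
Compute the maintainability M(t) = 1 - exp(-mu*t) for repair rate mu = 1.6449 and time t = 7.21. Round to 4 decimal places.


mu = 1.6449, t = 7.21
mu * t = 1.6449 * 7.21 = 11.8597
exp(-11.8597) = 0.0
M(t) = 1 - 0.0
M(t) = 1.0

1.0


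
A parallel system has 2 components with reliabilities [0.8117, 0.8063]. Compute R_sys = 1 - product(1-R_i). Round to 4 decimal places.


Components: [0.8117, 0.8063]
(1 - 0.8117) = 0.1883, running product = 0.1883
(1 - 0.8063) = 0.1937, running product = 0.0365
Product of (1-R_i) = 0.0365
R_sys = 1 - 0.0365 = 0.9635

0.9635


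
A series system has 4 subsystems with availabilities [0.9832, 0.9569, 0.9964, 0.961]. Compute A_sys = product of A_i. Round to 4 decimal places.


Subsystems: [0.9832, 0.9569, 0.9964, 0.961]
After subsystem 1 (A=0.9832): product = 0.9832
After subsystem 2 (A=0.9569): product = 0.9408
After subsystem 3 (A=0.9964): product = 0.9374
After subsystem 4 (A=0.961): product = 0.9009
A_sys = 0.9009

0.9009


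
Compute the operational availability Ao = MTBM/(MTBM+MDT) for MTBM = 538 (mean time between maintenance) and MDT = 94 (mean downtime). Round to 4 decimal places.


MTBM = 538
MDT = 94
MTBM + MDT = 632
Ao = 538 / 632
Ao = 0.8513

0.8513


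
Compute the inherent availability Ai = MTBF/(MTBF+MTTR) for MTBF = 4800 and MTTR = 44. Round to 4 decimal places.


MTBF = 4800
MTTR = 44
MTBF + MTTR = 4844
Ai = 4800 / 4844
Ai = 0.9909

0.9909


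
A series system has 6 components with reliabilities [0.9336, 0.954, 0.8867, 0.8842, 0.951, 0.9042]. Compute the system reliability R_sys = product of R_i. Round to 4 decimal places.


Components: [0.9336, 0.954, 0.8867, 0.8842, 0.951, 0.9042]
After component 1 (R=0.9336): product = 0.9336
After component 2 (R=0.954): product = 0.8907
After component 3 (R=0.8867): product = 0.7897
After component 4 (R=0.8842): product = 0.6983
After component 5 (R=0.951): product = 0.6641
After component 6 (R=0.9042): product = 0.6005
R_sys = 0.6005

0.6005


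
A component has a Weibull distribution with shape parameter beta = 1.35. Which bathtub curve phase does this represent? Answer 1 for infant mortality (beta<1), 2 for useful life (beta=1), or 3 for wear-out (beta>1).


beta = 1.35
Compare beta to 1:
beta < 1 => infant mortality (phase 1)
beta = 1 => useful life (phase 2)
beta > 1 => wear-out (phase 3)
Since beta = 1.35, this is wear-out (increasing failure rate)
Phase = 3

3


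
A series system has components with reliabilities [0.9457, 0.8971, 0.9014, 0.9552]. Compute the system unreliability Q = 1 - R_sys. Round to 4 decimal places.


Components: [0.9457, 0.8971, 0.9014, 0.9552]
After component 1: product = 0.9457
After component 2: product = 0.8484
After component 3: product = 0.7647
After component 4: product = 0.7305
R_sys = 0.7305
Q = 1 - 0.7305 = 0.2695

0.2695


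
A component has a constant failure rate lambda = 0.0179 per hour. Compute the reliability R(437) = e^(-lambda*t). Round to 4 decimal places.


lambda = 0.0179
t = 437
lambda * t = 7.8223
R(t) = e^(-7.8223)
R(t) = 0.0004

0.0004


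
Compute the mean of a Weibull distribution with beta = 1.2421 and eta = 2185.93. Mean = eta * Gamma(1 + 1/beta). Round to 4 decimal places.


beta = 1.2421, eta = 2185.93
1/beta = 0.8051
1 + 1/beta = 1.8051
Gamma(1.8051) = 0.9327
Mean = 2185.93 * 0.9327
Mean = 2038.9136

2038.9136


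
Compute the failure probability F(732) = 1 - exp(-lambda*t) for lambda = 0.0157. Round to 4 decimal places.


lambda = 0.0157, t = 732
lambda * t = 11.4924
exp(-11.4924) = 0.0
F(t) = 1 - 0.0
F(t) = 1.0

1.0


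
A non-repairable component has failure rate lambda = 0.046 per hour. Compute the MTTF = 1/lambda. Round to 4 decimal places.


lambda = 0.046
MTTF = 1 / 0.046
MTTF = 21.7391

21.7391


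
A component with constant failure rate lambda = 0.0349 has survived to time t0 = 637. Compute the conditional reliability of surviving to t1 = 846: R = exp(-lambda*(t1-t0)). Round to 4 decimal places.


lambda = 0.0349
t0 = 637, t1 = 846
t1 - t0 = 209
lambda * (t1-t0) = 0.0349 * 209 = 7.2941
R = exp(-7.2941)
R = 0.0007

0.0007


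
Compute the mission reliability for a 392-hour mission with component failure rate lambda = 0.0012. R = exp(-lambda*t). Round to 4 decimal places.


lambda = 0.0012
mission_time = 392
lambda * t = 0.0012 * 392 = 0.4704
R = exp(-0.4704)
R = 0.6248

0.6248


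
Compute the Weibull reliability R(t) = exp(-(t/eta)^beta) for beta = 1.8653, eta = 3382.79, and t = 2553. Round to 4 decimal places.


beta = 1.8653, eta = 3382.79, t = 2553
t/eta = 2553 / 3382.79 = 0.7547
(t/eta)^beta = 0.7547^1.8653 = 0.5916
R(t) = exp(-0.5916)
R(t) = 0.5535

0.5535


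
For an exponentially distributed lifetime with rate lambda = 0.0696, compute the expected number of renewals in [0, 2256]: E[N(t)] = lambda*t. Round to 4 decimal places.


lambda = 0.0696
t = 2256
E[N(t)] = lambda * t
E[N(t)] = 0.0696 * 2256
E[N(t)] = 157.0176

157.0176


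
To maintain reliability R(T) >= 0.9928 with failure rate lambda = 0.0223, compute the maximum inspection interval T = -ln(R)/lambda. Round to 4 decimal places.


R_target = 0.9928
lambda = 0.0223
-ln(0.9928) = 0.0072
T = 0.0072 / 0.0223
T = 0.324

0.324


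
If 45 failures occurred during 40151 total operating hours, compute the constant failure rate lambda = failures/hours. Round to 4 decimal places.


failures = 45
total_hours = 40151
lambda = 45 / 40151
lambda = 0.0011

0.0011


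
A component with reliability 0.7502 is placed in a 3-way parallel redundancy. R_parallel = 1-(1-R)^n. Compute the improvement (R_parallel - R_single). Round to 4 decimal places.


R_single = 0.7502, n = 3
1 - R_single = 0.2498
(1 - R_single)^n = 0.2498^3 = 0.0156
R_parallel = 1 - 0.0156 = 0.9844
Improvement = 0.9844 - 0.7502
Improvement = 0.2342

0.2342


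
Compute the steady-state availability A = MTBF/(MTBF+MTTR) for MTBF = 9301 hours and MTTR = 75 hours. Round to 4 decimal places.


MTBF = 9301
MTTR = 75
MTBF + MTTR = 9376
A = 9301 / 9376
A = 0.992

0.992


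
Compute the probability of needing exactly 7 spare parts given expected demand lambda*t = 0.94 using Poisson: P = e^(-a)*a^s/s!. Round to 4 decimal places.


a = 0.94, s = 7
e^(-a) = e^(-0.94) = 0.3906
a^s = 0.94^7 = 0.6485
s! = 5040
P = 0.3906 * 0.6485 / 5040
P = 0.0001

0.0001


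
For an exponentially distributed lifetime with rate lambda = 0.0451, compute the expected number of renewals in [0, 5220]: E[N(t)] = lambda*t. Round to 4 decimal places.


lambda = 0.0451
t = 5220
E[N(t)] = lambda * t
E[N(t)] = 0.0451 * 5220
E[N(t)] = 235.422

235.422


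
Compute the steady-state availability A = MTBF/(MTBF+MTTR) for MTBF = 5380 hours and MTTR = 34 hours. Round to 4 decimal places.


MTBF = 5380
MTTR = 34
MTBF + MTTR = 5414
A = 5380 / 5414
A = 0.9937

0.9937


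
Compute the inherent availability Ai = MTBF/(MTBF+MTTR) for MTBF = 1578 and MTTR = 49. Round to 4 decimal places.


MTBF = 1578
MTTR = 49
MTBF + MTTR = 1627
Ai = 1578 / 1627
Ai = 0.9699

0.9699


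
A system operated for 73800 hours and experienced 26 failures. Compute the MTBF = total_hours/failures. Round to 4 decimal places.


total_hours = 73800
failures = 26
MTBF = 73800 / 26
MTBF = 2838.4615

2838.4615


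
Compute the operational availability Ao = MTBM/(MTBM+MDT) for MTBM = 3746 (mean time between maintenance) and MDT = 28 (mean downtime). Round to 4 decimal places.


MTBM = 3746
MDT = 28
MTBM + MDT = 3774
Ao = 3746 / 3774
Ao = 0.9926

0.9926


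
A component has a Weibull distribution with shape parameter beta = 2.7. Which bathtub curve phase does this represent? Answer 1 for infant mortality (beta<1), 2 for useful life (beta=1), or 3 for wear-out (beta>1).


beta = 2.7
Compare beta to 1:
beta < 1 => infant mortality (phase 1)
beta = 1 => useful life (phase 2)
beta > 1 => wear-out (phase 3)
Since beta = 2.7, this is wear-out (increasing failure rate)
Phase = 3

3


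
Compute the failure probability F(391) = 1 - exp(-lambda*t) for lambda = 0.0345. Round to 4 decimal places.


lambda = 0.0345, t = 391
lambda * t = 13.4895
exp(-13.4895) = 0.0
F(t) = 1 - 0.0
F(t) = 1.0

1.0


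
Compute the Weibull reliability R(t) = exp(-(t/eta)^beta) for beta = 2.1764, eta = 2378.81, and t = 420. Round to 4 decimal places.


beta = 2.1764, eta = 2378.81, t = 420
t/eta = 420 / 2378.81 = 0.1766
(t/eta)^beta = 0.1766^2.1764 = 0.023
R(t) = exp(-0.023)
R(t) = 0.9773

0.9773


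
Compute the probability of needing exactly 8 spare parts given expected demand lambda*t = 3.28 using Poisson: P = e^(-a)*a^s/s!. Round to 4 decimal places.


a = 3.28, s = 8
e^(-a) = e^(-3.28) = 0.0376
a^s = 3.28^8 = 13396.4815
s! = 40320
P = 0.0376 * 13396.4815 / 40320
P = 0.0125

0.0125


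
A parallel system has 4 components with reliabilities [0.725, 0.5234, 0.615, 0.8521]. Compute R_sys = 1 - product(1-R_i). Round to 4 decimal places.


Components: [0.725, 0.5234, 0.615, 0.8521]
(1 - 0.725) = 0.275, running product = 0.275
(1 - 0.5234) = 0.4766, running product = 0.1311
(1 - 0.615) = 0.385, running product = 0.0505
(1 - 0.8521) = 0.1479, running product = 0.0075
Product of (1-R_i) = 0.0075
R_sys = 1 - 0.0075 = 0.9925

0.9925


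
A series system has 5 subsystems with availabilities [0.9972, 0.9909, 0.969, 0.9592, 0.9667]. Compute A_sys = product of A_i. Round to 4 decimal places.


Subsystems: [0.9972, 0.9909, 0.969, 0.9592, 0.9667]
After subsystem 1 (A=0.9972): product = 0.9972
After subsystem 2 (A=0.9909): product = 0.9881
After subsystem 3 (A=0.969): product = 0.9575
After subsystem 4 (A=0.9592): product = 0.9184
After subsystem 5 (A=0.9667): product = 0.8878
A_sys = 0.8878

0.8878


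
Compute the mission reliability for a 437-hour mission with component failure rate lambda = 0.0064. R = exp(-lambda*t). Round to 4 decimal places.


lambda = 0.0064
mission_time = 437
lambda * t = 0.0064 * 437 = 2.7968
R = exp(-2.7968)
R = 0.061

0.061


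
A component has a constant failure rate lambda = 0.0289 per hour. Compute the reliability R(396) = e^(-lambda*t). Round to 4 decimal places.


lambda = 0.0289
t = 396
lambda * t = 11.4444
R(t) = e^(-11.4444)
R(t) = 0.0

0.0


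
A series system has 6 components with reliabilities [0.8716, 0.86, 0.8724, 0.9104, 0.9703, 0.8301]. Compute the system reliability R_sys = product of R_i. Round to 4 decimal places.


Components: [0.8716, 0.86, 0.8724, 0.9104, 0.9703, 0.8301]
After component 1 (R=0.8716): product = 0.8716
After component 2 (R=0.86): product = 0.7496
After component 3 (R=0.8724): product = 0.6539
After component 4 (R=0.9104): product = 0.5953
After component 5 (R=0.9703): product = 0.5777
After component 6 (R=0.8301): product = 0.4795
R_sys = 0.4795

0.4795


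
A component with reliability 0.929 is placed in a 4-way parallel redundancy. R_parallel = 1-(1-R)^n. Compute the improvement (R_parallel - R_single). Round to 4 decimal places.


R_single = 0.929, n = 4
1 - R_single = 0.071
(1 - R_single)^n = 0.071^4 = 0.0
R_parallel = 1 - 0.0 = 1.0
Improvement = 1.0 - 0.929
Improvement = 0.071

0.071


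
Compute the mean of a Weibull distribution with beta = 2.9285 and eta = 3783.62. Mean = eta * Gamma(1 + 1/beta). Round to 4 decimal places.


beta = 2.9285, eta = 3783.62
1/beta = 0.3415
1 + 1/beta = 1.3415
Gamma(1.3415) = 0.8921
Mean = 3783.62 * 0.8921
Mean = 3375.1886

3375.1886


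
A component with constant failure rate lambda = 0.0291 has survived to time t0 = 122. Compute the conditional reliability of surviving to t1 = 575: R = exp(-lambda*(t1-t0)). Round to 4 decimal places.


lambda = 0.0291
t0 = 122, t1 = 575
t1 - t0 = 453
lambda * (t1-t0) = 0.0291 * 453 = 13.1823
R = exp(-13.1823)
R = 0.0

0.0


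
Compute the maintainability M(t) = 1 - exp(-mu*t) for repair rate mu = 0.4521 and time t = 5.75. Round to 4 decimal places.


mu = 0.4521, t = 5.75
mu * t = 0.4521 * 5.75 = 2.5996
exp(-2.5996) = 0.0743
M(t) = 1 - 0.0743
M(t) = 0.9257

0.9257


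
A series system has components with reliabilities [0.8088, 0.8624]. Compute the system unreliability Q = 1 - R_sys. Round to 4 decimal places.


Components: [0.8088, 0.8624]
After component 1: product = 0.8088
After component 2: product = 0.6975
R_sys = 0.6975
Q = 1 - 0.6975 = 0.3025

0.3025


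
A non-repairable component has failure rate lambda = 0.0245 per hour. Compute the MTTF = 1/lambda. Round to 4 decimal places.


lambda = 0.0245
MTTF = 1 / 0.0245
MTTF = 40.8163

40.8163


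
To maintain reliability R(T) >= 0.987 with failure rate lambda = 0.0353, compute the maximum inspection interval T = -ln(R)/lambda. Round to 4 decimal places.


R_target = 0.987
lambda = 0.0353
-ln(0.987) = 0.0131
T = 0.0131 / 0.0353
T = 0.3707

0.3707


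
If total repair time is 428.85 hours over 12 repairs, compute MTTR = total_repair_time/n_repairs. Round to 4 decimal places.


total_repair_time = 428.85
n_repairs = 12
MTTR = 428.85 / 12
MTTR = 35.7375

35.7375


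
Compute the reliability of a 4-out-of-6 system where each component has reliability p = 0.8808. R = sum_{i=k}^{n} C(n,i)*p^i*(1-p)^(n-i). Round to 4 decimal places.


k = 4, n = 6, p = 0.8808
i=4: C(6,4)=15 * 0.8808^4 * 0.1192^2 = 0.1283
i=5: C(6,5)=6 * 0.8808^5 * 0.1192^1 = 0.3792
i=6: C(6,6)=1 * 0.8808^6 * 0.1192^0 = 0.4669
R = sum of terms = 0.9744

0.9744


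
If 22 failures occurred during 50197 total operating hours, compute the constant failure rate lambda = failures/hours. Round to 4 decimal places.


failures = 22
total_hours = 50197
lambda = 22 / 50197
lambda = 0.0004

0.0004


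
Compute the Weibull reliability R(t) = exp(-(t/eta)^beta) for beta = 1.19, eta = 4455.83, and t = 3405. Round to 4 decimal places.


beta = 1.19, eta = 4455.83, t = 3405
t/eta = 3405 / 4455.83 = 0.7642
(t/eta)^beta = 0.7642^1.19 = 0.7261
R(t) = exp(-0.7261)
R(t) = 0.4838

0.4838


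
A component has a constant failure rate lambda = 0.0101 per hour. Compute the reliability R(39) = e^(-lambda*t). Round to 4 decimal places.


lambda = 0.0101
t = 39
lambda * t = 0.3939
R(t) = e^(-0.3939)
R(t) = 0.6744

0.6744


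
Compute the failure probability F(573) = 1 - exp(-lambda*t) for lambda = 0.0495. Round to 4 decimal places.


lambda = 0.0495, t = 573
lambda * t = 28.3635
exp(-28.3635) = 0.0
F(t) = 1 - 0.0
F(t) = 1.0

1.0


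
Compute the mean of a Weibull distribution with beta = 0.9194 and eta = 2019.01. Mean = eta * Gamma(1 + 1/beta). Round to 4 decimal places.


beta = 0.9194, eta = 2019.01
1/beta = 1.0877
1 + 1/beta = 2.0877
Gamma(2.0877) = 1.0403
Mean = 2019.01 * 1.0403
Mean = 2100.3523

2100.3523


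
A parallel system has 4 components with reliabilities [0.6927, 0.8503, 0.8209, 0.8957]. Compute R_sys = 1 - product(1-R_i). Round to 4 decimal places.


Components: [0.6927, 0.8503, 0.8209, 0.8957]
(1 - 0.6927) = 0.3073, running product = 0.3073
(1 - 0.8503) = 0.1497, running product = 0.046
(1 - 0.8209) = 0.1791, running product = 0.0082
(1 - 0.8957) = 0.1043, running product = 0.0009
Product of (1-R_i) = 0.0009
R_sys = 1 - 0.0009 = 0.9991

0.9991


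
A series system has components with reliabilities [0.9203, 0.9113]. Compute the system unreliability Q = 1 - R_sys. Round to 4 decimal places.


Components: [0.9203, 0.9113]
After component 1: product = 0.9203
After component 2: product = 0.8387
R_sys = 0.8387
Q = 1 - 0.8387 = 0.1613

0.1613


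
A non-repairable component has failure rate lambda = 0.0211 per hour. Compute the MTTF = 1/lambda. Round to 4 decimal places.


lambda = 0.0211
MTTF = 1 / 0.0211
MTTF = 47.3934

47.3934


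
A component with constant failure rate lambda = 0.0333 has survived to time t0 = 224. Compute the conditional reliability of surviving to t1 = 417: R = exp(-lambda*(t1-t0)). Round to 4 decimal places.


lambda = 0.0333
t0 = 224, t1 = 417
t1 - t0 = 193
lambda * (t1-t0) = 0.0333 * 193 = 6.4269
R = exp(-6.4269)
R = 0.0016

0.0016


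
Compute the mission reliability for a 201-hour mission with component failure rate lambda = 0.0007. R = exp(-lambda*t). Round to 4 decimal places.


lambda = 0.0007
mission_time = 201
lambda * t = 0.0007 * 201 = 0.1407
R = exp(-0.1407)
R = 0.8687

0.8687


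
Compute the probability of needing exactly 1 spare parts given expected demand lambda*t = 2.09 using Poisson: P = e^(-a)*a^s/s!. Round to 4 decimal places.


a = 2.09, s = 1
e^(-a) = e^(-2.09) = 0.1237
a^s = 2.09^1 = 2.09
s! = 1
P = 0.1237 * 2.09 / 1
P = 0.2585

0.2585


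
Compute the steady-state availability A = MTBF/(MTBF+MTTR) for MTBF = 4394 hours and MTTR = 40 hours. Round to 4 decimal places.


MTBF = 4394
MTTR = 40
MTBF + MTTR = 4434
A = 4394 / 4434
A = 0.991

0.991


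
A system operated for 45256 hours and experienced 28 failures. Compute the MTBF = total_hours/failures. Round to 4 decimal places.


total_hours = 45256
failures = 28
MTBF = 45256 / 28
MTBF = 1616.2857

1616.2857


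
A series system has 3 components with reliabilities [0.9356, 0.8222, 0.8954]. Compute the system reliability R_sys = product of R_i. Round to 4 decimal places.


Components: [0.9356, 0.8222, 0.8954]
After component 1 (R=0.9356): product = 0.9356
After component 2 (R=0.8222): product = 0.7693
After component 3 (R=0.8954): product = 0.6888
R_sys = 0.6888

0.6888


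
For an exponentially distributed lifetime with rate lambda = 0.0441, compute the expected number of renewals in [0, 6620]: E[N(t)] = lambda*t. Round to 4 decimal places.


lambda = 0.0441
t = 6620
E[N(t)] = lambda * t
E[N(t)] = 0.0441 * 6620
E[N(t)] = 291.942

291.942


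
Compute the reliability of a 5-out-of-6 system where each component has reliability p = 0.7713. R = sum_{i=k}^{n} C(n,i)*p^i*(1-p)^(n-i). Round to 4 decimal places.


k = 5, n = 6, p = 0.7713
i=5: C(6,5)=6 * 0.7713^5 * 0.2287^1 = 0.3746
i=6: C(6,6)=1 * 0.7713^6 * 0.2287^0 = 0.2105
R = sum of terms = 0.5851

0.5851


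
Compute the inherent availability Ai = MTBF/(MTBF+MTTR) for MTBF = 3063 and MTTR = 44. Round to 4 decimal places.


MTBF = 3063
MTTR = 44
MTBF + MTTR = 3107
Ai = 3063 / 3107
Ai = 0.9858

0.9858
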